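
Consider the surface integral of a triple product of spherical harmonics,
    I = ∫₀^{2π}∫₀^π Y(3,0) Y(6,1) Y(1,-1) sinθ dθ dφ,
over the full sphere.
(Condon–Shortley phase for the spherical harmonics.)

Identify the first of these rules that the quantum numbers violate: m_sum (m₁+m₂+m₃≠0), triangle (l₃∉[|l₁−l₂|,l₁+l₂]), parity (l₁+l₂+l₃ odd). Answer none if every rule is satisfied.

azimuthal sum: 0 + 1 − 1 = 0  ✓
3 ≤ 1 ≤ 9 (triangle on l)  ✗
L = 3 + 6 + 1 = 10 (even)

triangle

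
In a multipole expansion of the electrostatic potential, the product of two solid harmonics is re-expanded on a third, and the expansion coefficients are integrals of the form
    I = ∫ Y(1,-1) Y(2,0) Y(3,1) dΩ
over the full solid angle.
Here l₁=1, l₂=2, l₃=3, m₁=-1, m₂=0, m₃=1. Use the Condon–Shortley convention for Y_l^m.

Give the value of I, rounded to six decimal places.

Checks pass: Σm=0; 6 even; l₃=3∈[1,3].
(2·1+1)(2·2+1)(2·3+1) = 105
Δ: 0! 2! 4! / 7! → 1/105
sum: t=0:+1/4 = 1/4
3j²(1 2 3; 0 0 0) = Δ·Π!·Σ² = 3/35  (sign -1)
sum: t=0:+1/8 = 1/8
3j²(1 2 3; -1 0 1) = Δ·Π!·Σ² = 2/35  (sign +1)
combine: 4πI² = 105·3/35·2/35 = 18/35
take √, sign -1: I = -0.20230066

-0.202301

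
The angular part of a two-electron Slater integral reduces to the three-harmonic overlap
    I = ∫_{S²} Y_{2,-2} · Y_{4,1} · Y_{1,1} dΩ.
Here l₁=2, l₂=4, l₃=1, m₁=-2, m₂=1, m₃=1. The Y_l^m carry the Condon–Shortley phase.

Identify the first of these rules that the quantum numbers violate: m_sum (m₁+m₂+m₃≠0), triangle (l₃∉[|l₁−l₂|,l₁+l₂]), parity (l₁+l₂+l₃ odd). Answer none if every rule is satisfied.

triangle

Σmᵢ = 0  ✓
l₃∈[|l₁−l₂|,l₁+l₂]=[2,6], have l₃=1  ✗
Σlᵢ = 7 ⇒ odd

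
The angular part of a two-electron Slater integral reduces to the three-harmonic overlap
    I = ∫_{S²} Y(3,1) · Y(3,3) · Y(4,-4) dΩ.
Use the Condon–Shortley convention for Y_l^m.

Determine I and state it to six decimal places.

-0.166198

m-sum 0 ✓  L=10 even ✓  0≤4≤6 ✓
Π(2lᵢ+1) = 7×7×9 = 441
triangle coeff Δ(3,3,4) = 1/34650
Σ_t [0,2]: t=0:+1/72 t=1:−1/16 t=2:+1/72 = -5/144
(3j)²=2/77 [(3 3 4; 0 0 0)], sign=-1
Σ_t [2,2]: t=2:+1/1152 = 1/1152
(3j)²=1/33 [(3 3 4; 1 3 -4)], sign=+1
⇒ 4πI² = 42/121
I = (-1)√(42/121/(4π)) = -0.16619847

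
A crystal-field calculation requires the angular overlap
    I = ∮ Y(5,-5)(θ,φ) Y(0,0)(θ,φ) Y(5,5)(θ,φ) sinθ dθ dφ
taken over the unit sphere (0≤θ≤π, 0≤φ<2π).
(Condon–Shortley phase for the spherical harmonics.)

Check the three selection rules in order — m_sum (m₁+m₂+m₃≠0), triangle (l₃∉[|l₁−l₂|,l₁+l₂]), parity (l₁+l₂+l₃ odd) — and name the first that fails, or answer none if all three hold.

azimuthal sum: -5 + 0 + 5 = 0  ✓
5 ≤ 5 ≤ 5 (triangle on l)  ✓
L = 5 + 0 + 5 = 10 (even)  ✓

none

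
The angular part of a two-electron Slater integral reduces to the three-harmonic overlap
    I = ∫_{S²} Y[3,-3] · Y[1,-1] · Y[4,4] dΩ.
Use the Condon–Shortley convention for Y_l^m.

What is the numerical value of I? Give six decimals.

0.325735

Checks pass: Σm=0; 8 even; l₃=4∈[2,4].
(2·3+1)(2·1+1)(2·4+1) = 189
Δ: 0! 6! 2! / 9! → 1/252
sum: t=0:+1/36 = 1/36
3j²(3 1 4; 0 0 0) = Δ·Π!·Σ² = 4/63  (sign +1)
sum: t=0:+1/1440 = 1/1440
3j²(3 1 4; -3 -1 4) = Δ·Π!·Σ² = 1/9  (sign +1)
combine: 4πI² = 189·4/63·1/9 = 4/3
take √, sign +1: I = 0.32573501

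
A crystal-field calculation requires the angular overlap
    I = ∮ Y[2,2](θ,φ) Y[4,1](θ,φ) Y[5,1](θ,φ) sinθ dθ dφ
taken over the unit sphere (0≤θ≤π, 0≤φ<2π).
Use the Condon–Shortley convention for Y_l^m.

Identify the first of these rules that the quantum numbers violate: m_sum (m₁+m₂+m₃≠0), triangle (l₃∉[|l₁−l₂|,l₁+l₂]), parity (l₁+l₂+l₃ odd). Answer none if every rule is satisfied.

m₁+m₂+m₃ = 2 + 1 + 1 = 4  ✗
triangle: |2−4|=2 ≤ l₃=5 ≤ 2+4=6
parity: l₁+l₂+l₃ = 11 is odd

m_sum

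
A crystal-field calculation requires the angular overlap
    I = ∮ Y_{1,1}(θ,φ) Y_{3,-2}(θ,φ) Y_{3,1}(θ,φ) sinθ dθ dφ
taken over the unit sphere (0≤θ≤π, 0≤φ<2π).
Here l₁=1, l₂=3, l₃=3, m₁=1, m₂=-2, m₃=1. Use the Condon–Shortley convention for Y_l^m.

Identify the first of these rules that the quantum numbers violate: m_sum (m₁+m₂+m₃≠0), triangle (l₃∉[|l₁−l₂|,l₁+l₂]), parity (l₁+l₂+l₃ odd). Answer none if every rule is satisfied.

parity

azimuthal sum: 1 − 2 + 1 = 0  ✓
2 ≤ 3 ≤ 4 (triangle on l)  ✓
L = 1 + 3 + 3 = 7 (odd)  ✗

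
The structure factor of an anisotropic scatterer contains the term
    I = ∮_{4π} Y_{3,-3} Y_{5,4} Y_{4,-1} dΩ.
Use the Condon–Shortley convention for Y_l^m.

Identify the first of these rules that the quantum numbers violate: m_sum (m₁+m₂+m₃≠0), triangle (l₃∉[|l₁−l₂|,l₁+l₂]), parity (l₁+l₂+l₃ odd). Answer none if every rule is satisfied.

Σmᵢ = 0  ✓
l₃∈[|l₁−l₂|,l₁+l₂]=[2,8], have l₃=4  ✓
Σlᵢ = 12 ⇒ even  ✓

none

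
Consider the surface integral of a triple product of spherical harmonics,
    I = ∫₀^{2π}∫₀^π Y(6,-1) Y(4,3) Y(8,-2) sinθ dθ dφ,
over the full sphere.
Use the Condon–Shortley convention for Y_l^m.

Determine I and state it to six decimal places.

-0.160635

Checks pass: Σm=0; 18 even; l₃=8∈[2,10].
(2·6+1)(2·4+1)(2·8+1) = 1989
Δ: 2! 10! 6! / 19! → 1/23279256
sum: t=0:+1/1658880 t=1:−1/518400 t=2:+1/1658880 = -1/1382400
3j²(6 4 8; 0 0 0) = Δ·Π!·Σ² = 504/46189  (sign -1)
sum: t=1:−1/12441600 t=2:+1/3456000 = 13/62208000
3j²(6 4 8; -1 3 -2) = Δ·Π!·Σ² = 637/42636  (sign +1)
combine: 4πI² = 1989·504/46189·637/42636 = 240786/742577
take √, sign -1: I = -0.16063491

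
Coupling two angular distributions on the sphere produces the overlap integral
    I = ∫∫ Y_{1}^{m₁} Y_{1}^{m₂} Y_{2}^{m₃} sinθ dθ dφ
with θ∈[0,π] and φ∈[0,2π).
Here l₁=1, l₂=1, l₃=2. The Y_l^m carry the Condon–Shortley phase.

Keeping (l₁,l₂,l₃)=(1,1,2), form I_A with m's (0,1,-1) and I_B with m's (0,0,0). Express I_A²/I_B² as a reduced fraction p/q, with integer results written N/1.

l's match ⇒ only the (l;m) 3-j factors differ between A and B.
A: triangle coeff Δ(1,1,2) = 1/30; Σ_t [0,0]: t=0:+1/2 = 1/2; (3j)²=1/10 [(1 1 2; 0 1 -1)], sign=-1
B: triangle coeff Δ(1,1,2) = 1/30; Σ_t [0,0]: t=0:+1/1 = 1/1; (3j)²=2/15 [(1 1 2; 0 0 0)], sign=+1
I_A²/I_B² = (1/10)/(2/15) = 3/4

3/4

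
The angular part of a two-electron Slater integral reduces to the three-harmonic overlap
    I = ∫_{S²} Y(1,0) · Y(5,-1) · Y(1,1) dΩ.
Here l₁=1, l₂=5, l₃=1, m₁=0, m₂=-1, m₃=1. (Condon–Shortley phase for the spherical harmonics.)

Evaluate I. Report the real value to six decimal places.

l₃=1 ∉ [4,6] — triangle fails ⇒ I = 0

0.000000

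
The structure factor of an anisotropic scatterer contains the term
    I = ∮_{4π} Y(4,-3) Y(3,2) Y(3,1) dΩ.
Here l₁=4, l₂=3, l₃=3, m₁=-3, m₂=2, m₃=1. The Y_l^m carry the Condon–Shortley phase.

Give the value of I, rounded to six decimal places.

-0.095955

m-sum 0 ✓  L=10 even ✓  1≤3≤7 ✓
Π(2lᵢ+1) = 9×7×7 = 441
triangle coeff Δ(4,3,3) = 1/34650
Σ_t [1,3]: t=1:−1/72 t=2:+1/16 t=3:−1/72 = 5/144
(3j)²=2/77 [(4 3 3; 0 0 0)], sign=-1
Σ_t [3,4]: t=3:−1/288 t=4:+1/144 = 1/288
(3j)²=1/99 [(4 3 3; -3 2 1)], sign=+1
⇒ 4πI² = 14/121
I = (-1)√(14/121/(4π)) = -0.09595473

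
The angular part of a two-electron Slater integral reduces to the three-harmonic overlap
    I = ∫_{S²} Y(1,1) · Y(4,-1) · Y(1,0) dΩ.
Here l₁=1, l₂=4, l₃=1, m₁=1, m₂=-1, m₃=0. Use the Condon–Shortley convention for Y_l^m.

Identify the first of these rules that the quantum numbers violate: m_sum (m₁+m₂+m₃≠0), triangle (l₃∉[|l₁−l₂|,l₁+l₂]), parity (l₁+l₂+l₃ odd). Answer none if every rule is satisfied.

triangle

m₁+m₂+m₃ = 1 − 1 + 0 = 0  ✓
triangle: |1−4|=3 ≤ l₃=1 ≤ 1+4=5  ✗
parity: l₁+l₂+l₃ = 6 is even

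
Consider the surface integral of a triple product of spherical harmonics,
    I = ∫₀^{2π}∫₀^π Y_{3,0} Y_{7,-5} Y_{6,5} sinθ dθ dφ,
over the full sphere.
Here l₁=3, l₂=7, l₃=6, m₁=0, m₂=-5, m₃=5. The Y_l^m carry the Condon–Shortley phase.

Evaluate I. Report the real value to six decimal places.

0.161723

Rules hold: Σm=0, L=16 even, 4≤6≤10.
N = 7·15·13 = 1365
Δ = 4!·2!·10!/17! = 1/2042040
Racah Σ t=1..3: t=1:−1/207360 t=2:+1/57600 t=3:−1/207360 = 1/129600
⇒ 3j(3 7 6; 0 0 0)² = 168/12155, sgn +1
Racah Σ t=1..2: t=1:−1/4354560 t=2:+1/14515200 = -1/6220800
⇒ 3j(3 7 6; 0 -5 5)² = 77/4420, sgn +1
4πI² = N·(3j₀)²·(3jₘ)² = 6174/18785
I = +1·√(0.328666/4π) = 0.16172337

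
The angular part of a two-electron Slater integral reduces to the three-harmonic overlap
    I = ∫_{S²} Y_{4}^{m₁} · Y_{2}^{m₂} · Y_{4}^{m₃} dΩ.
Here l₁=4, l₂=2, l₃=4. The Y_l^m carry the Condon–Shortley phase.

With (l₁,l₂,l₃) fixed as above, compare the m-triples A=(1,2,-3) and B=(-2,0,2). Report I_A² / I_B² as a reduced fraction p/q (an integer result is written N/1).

189/32

Shared (l₁,l₂,l₃)=(4,2,4): N and (l;000)² cancel in I_A²/I_B².
A: Δ = 2!·6!·2!/11! = 1/13860; Racah Σ t=2..2: t=2:+1/480 = 1/480; ⇒ 3j(4 2 4; 1 2 -3)² = 3/110, sgn -1
B: Δ = 2!·6!·2!/11! = 1/13860; Racah Σ t=0..2: t=0:+1/2880 t=1:−1/120 t=2:+1/192 = -1/360; ⇒ 3j(4 2 4; -2 0 2)² = 16/3465, sgn -1
I_A²/I_B² = (3/110)/(16/3465) = 189/32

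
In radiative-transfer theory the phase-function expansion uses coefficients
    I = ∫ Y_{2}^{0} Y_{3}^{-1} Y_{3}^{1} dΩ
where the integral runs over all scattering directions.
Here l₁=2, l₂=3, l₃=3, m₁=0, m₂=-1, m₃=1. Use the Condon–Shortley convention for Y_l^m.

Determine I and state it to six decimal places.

-0.126157

Checks pass: Σm=0; 8 even; l₃=3∈[1,5].
(2·2+1)(2·3+1)(2·3+1) = 245
Δ: 2! 2! 4! / 9! → 1/3780
sum: t=0:+1/24 t=1:−1/4 t=2:+1/24 = -1/6
3j²(2 3 3; 0 0 0) = Δ·Π!·Σ² = 4/105  (sign +1)
sum: t=0:+1/16 t=1:−1/6 t=2:+1/96 = -3/32
3j²(2 3 3; 0 -1 1) = Δ·Π!·Σ² = 3/140  (sign -1)
combine: 4πI² = 245·4/105·3/140 = 1/5
take √, sign -1: I = -0.12615663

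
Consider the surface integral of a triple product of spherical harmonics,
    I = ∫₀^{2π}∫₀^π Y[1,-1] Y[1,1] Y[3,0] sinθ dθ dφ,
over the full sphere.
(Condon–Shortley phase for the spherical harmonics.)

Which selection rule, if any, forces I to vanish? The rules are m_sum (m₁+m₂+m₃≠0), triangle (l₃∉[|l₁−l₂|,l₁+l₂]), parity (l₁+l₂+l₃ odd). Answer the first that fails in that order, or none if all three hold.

triangle

azimuthal sum: -1 + 1 + 0 = 0  ✓
0 ≤ 3 ≤ 2 (triangle on l)  ✗
L = 1 + 1 + 3 = 5 (odd)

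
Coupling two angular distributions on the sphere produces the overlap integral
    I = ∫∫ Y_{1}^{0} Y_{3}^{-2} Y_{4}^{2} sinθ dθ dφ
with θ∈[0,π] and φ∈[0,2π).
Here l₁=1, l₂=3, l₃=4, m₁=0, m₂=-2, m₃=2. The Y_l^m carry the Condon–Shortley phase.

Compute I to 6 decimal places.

0.213244

m-sum 0 ✓  L=8 even ✓  2≤4≤4 ✓
Π(2lᵢ+1) = 3×7×9 = 189
triangle coeff Δ(1,3,4) = 1/252
Σ_t [0,0]: t=0:+1/36 = 1/36
(3j)²=4/63 [(1 3 4; 0 0 0)], sign=+1
Σ_t [0,0]: t=0:+1/120 = 1/120
(3j)²=1/21 [(1 3 4; 0 -2 2)], sign=+1
⇒ 4πI² = 4/7
I = (+1)√(4/7/(4π)) = 0.21324362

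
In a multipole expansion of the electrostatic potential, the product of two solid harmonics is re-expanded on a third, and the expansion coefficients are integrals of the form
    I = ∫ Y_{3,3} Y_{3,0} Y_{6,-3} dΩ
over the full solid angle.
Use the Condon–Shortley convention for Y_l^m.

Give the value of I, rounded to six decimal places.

Rules hold: Σm=0, L=12 even, 0≤6≤6.
N = 7·7·13 = 637
Δ = 0!·6!·6!/13! = 1/12012
Racah Σ t=0..0: t=0:+1/1296 = 1/1296
⇒ 3j(3 3 6; 0 0 0)² = 100/3003, sgn +1
Racah Σ t=0..0: t=0:+1/25920 = 1/25920
⇒ 3j(3 3 6; 3 0 -3)² = 1/143, sgn -1
4πI² = N·(3j₀)²·(3jₘ)² = 700/4719
I = -1·√(0.148337/4π) = -0.10864734

-0.108647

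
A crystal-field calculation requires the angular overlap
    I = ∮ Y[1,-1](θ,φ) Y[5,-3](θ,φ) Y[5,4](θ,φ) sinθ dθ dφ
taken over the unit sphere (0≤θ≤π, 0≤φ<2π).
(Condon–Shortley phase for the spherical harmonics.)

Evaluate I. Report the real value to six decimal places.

l₁+l₂+l₃=11 is odd: 3j(l;000)=0 ⇒ I=0

0.000000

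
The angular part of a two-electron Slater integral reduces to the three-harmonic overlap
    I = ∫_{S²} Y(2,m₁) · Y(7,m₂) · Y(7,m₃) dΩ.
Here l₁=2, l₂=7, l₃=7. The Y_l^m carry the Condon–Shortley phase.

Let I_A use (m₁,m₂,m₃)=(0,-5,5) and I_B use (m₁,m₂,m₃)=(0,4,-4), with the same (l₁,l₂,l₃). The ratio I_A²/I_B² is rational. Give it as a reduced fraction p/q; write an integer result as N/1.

Same 2,7,7: normalisation and zero-m 3j drop out of the ratio.
A: Δ: 2! 2! 12! / 17! → 1/185640; sum: t=0:+1/29030400 t=1:−1/39916800 t=2:+1/1916006400 = 19/1916006400; 3j²(2 7 7; 0 -5 5) = Δ·Π!·Σ² = 361/185640  (sign +1)
B: Δ: 2! 2! 12! / 17! → 1/185640; sum: t=0:+1/159667200 t=1:−1/7257600 t=2:+1/8709120 = -1/59875200; 3j²(2 7 7; 0 4 -4) = Δ·Π!·Σ² = 8/23205  (sign +1)
I_A²/I_B² = (361/185640)/(8/23205) = 361/64

361/64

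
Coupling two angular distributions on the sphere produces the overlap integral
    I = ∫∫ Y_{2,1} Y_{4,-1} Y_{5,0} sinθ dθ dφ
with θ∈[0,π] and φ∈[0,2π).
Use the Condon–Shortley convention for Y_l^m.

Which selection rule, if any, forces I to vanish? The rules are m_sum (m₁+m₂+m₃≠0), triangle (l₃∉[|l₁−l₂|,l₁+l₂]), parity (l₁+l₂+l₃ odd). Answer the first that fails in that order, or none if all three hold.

parity

Σmᵢ = 0  ✓
l₃∈[|l₁−l₂|,l₁+l₂]=[2,6], have l₃=5  ✓
Σlᵢ = 11 ⇒ odd  ✗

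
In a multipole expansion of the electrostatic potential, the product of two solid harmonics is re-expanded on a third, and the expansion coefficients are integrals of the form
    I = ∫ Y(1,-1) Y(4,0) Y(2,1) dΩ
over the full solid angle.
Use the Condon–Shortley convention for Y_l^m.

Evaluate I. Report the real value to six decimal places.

0.000000

|1−4|≤2≤1+4 violated ⇒ I = 0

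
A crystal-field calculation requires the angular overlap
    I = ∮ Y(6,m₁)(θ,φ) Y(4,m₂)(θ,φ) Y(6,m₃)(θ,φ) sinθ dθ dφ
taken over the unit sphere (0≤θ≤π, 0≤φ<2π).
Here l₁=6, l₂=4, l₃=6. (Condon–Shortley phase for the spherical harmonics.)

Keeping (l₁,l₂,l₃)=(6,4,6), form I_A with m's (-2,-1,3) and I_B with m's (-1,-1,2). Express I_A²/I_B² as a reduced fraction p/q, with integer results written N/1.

7605/5618

Shared (l₁,l₂,l₃)=(6,4,6): N and (l;000)² cancel in I_A²/I_B².
A: Δ = 4!·8!·4!/17! = 1/15315300; Racah Σ t=0..3: t=0:+1/5806080 t=1:−1/120960 t=2:+1/34560 t=3:−1/103680 = 13/1161216; ⇒ 3j(6 4 6; -2 -1 3)² = 65/5236, sgn -1
B: Δ = 4!·8!·4!/17! = 1/15315300; Racah Σ t=0..3: t=0:+1/725760 t=1:−1/34560 t=2:+1/17280 t=3:−1/82944 = 53/2903040; ⇒ 3j(6 4 6; -1 -1 2)² = 2809/306306, sgn +1
I_A²/I_B² = (65/5236)/(2809/306306) = 7605/5618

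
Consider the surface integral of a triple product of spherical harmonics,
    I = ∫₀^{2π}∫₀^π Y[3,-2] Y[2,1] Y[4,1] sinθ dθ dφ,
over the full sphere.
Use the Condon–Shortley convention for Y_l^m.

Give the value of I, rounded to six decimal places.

L=9 odd ⇒ parity kills the (l;000) factor ⇒ I = 0

0.000000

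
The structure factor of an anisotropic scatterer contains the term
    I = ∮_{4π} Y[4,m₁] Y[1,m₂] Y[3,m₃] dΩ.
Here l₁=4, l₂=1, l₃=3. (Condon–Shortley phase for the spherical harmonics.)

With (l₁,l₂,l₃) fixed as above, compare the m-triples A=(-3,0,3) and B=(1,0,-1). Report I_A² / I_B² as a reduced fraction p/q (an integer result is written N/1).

Shared (l₁,l₂,l₃)=(4,1,3): N and (l;000)² cancel in I_A²/I_B².
A: Δ = 2!·6!·0!/9! = 1/252; Racah Σ t=1..1: t=1:−1/720 = -1/720; ⇒ 3j(4 1 3; -3 0 3)² = 1/36, sgn -1
B: Δ = 2!·6!·0!/9! = 1/252; Racah Σ t=1..1: t=1:−1/48 = -1/48; ⇒ 3j(4 1 3; 1 0 -1)² = 5/84, sgn -1
I_A²/I_B² = (1/36)/(5/84) = 7/15

7/15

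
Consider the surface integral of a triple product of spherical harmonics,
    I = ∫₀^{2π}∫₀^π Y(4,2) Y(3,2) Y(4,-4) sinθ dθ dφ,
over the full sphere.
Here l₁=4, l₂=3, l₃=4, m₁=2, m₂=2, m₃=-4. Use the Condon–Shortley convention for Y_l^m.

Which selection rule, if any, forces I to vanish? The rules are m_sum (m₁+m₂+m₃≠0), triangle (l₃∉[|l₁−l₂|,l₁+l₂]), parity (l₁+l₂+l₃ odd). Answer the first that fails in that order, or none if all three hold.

Σmᵢ = 0  ✓
l₃∈[|l₁−l₂|,l₁+l₂]=[1,7], have l₃=4  ✓
Σlᵢ = 11 ⇒ odd  ✗

parity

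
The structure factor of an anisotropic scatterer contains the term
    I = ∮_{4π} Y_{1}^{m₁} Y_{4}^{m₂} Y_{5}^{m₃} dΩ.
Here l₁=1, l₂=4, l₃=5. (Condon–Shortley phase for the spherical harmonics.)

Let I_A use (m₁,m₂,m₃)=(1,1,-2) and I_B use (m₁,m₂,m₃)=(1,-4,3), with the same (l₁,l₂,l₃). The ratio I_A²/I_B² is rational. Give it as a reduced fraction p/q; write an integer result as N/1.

Same 1,4,5: normalisation and zero-m 3j drop out of the ratio.
A: Δ: 0! 2! 8! / 11! → 1/495; sum: t=0:+1/1440 = 1/1440; 3j²(1 4 5; 1 1 -2) = Δ·Π!·Σ² = 7/165  (sign -1)
B: Δ: 0! 2! 8! / 11! → 1/495; sum: t=0:+1/80640 = 1/80640; 3j²(1 4 5; 1 -4 3) = Δ·Π!·Σ² = 1/495  (sign +1)
I_A²/I_B² = (7/165)/(1/495) = 21/1

21/1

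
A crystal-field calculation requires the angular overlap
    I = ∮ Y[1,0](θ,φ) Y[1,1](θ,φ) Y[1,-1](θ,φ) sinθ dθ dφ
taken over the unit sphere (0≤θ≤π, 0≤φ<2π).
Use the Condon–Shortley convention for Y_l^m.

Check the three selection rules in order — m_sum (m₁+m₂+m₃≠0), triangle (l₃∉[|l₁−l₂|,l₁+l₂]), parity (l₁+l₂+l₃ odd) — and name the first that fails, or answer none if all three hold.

m₁+m₂+m₃ = 0 + 1 − 1 = 0  ✓
triangle: |1−1|=0 ≤ l₃=1 ≤ 1+1=2  ✓
parity: l₁+l₂+l₃ = 3 is odd  ✗

parity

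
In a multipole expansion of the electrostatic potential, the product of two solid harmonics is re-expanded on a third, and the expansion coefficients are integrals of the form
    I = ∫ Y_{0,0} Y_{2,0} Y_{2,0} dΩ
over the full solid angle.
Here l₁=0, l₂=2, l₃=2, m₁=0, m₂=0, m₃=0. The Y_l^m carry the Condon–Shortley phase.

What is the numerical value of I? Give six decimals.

Checks pass: Σm=0; 4 even; l₃=2∈[2,2].
(2·0+1)(2·2+1)(2·2+1) = 25
Δ: 0! 0! 4! / 5! → 1/5
sum: t=0:+1/4 = 1/4
3j²(0 2 2; 0 0 0) = Δ·Π!·Σ² = 1/5  (sign +1)
(m-triple is (0,0,0) — same symbol as above.)
combine: 4πI² = 25·1/5·1/5 = 1/1
take √, sign +1: I = 0.28209479

0.282095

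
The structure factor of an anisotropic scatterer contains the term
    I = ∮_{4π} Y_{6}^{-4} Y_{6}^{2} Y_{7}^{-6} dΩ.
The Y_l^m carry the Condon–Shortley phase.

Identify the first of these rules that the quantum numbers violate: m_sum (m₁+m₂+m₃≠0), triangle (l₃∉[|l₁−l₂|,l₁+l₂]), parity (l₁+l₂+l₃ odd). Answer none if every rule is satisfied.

Σmᵢ = -8  ✗
l₃∈[|l₁−l₂|,l₁+l₂]=[0,12], have l₃=7
Σlᵢ = 19 ⇒ odd

m_sum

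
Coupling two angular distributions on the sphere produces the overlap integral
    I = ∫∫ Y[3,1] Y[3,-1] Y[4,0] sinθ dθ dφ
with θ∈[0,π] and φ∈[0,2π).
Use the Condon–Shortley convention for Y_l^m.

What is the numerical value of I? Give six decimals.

Checks pass: Σm=0; 10 even; l₃=4∈[0,6].
(2·3+1)(2·3+1)(2·4+1) = 441
Δ: 2! 4! 4! / 11! → 1/34650
sum: t=0:+1/72 t=1:−1/16 t=2:+1/72 = -5/144
3j²(3 3 4; 0 0 0) = Δ·Π!·Σ² = 2/77  (sign -1)
sum: t=0:+1/32 t=1:−1/36 t=2:+1/1152 = 5/1152
3j²(3 3 4; 1 -1 0) = Δ·Π!·Σ² = 1/1386  (sign +1)
combine: 4πI² = 441·2/77·1/1386 = 1/121
take √, sign -1: I = -0.02564498

-0.025645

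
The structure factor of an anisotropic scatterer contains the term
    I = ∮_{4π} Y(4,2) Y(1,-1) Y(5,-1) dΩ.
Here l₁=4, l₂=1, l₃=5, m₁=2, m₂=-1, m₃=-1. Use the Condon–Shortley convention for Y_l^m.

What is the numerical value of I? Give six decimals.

Checks pass: Σm=0; 10 even; l₃=5∈[3,5].
(2·4+1)(2·1+1)(2·5+1) = 297
Δ: 0! 8! 2! / 11! → 1/495
sum: t=0:+1/576 = 1/576
3j²(4 1 5; 0 0 0) = Δ·Π!·Σ² = 5/99  (sign -1)
sum: t=0:+1/2880 = 1/2880
3j²(4 1 5; 2 -1 -1) = Δ·Π!·Σ² = 2/165  (sign +1)
combine: 4πI² = 297·5/99·2/165 = 2/11
take √, sign -1: I = -0.12028562

-0.120286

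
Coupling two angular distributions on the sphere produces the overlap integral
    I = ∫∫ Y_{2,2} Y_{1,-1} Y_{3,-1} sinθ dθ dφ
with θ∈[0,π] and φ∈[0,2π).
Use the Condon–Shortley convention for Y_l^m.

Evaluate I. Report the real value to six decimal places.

-0.082589

Checks pass: Σm=0; 6 even; l₃=3∈[1,3].
(2·2+1)(2·1+1)(2·3+1) = 105
Δ: 0! 4! 2! / 7! → 1/105
sum: t=0:+1/4 = 1/4
3j²(2 1 3; 0 0 0) = Δ·Π!·Σ² = 3/35  (sign -1)
sum: t=0:+1/48 = 1/48
3j²(2 1 3; 2 -1 -1) = Δ·Π!·Σ² = 1/105  (sign +1)
combine: 4πI² = 105·3/35·1/105 = 3/35
take √, sign -1: I = -0.08258890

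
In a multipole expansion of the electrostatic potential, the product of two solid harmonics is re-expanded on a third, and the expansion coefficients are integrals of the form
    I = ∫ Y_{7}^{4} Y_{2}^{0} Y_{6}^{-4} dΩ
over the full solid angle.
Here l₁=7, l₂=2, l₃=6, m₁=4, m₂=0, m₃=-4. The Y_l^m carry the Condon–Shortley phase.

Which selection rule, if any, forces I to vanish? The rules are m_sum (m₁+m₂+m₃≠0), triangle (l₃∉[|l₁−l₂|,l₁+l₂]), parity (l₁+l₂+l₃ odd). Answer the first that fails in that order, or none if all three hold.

parity

Σmᵢ = 0  ✓
l₃∈[|l₁−l₂|,l₁+l₂]=[5,9], have l₃=6  ✓
Σlᵢ = 15 ⇒ odd  ✗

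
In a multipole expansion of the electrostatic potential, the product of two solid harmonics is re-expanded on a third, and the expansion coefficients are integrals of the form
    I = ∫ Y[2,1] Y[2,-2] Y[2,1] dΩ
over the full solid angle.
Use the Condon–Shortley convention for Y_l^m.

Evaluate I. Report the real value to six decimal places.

0.220728

Checks pass: Σm=0; 6 even; l₃=2∈[0,4].
(2·2+1)(2·2+1)(2·2+1) = 125
Δ: 2! 2! 2! / 7! → 1/630
sum: t=0:+1/8 t=1:−1/1 t=2:+1/8 = -3/4
3j²(2 2 2; 0 0 0) = Δ·Π!·Σ² = 2/35  (sign -1)
sum: t=0:+1/4 = 1/4
3j²(2 2 2; 1 -2 1) = Δ·Π!·Σ² = 3/35  (sign -1)
combine: 4πI² = 125·2/35·3/35 = 30/49
take √, sign +1: I = 0.22072812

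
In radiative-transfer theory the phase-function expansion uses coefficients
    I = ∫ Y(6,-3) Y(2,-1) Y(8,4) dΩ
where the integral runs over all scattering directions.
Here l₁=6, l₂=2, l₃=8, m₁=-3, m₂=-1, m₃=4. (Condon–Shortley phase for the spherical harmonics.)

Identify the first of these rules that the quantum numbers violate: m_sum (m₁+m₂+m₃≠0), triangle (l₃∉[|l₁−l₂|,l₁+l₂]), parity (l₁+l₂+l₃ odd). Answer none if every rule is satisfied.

none

m₁+m₂+m₃ = -3 − 1 + 4 = 0  ✓
triangle: |6−2|=4 ≤ l₃=8 ≤ 6+2=8  ✓
parity: l₁+l₂+l₃ = 16 is even  ✓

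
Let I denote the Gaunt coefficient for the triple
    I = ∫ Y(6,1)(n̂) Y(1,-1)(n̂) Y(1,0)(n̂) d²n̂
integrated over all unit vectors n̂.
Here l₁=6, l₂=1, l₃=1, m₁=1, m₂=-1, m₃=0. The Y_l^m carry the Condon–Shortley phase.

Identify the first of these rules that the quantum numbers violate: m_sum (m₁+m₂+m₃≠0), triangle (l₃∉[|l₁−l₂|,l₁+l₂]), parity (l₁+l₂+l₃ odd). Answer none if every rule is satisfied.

triangle

Σmᵢ = 0  ✓
l₃∈[|l₁−l₂|,l₁+l₂]=[5,7], have l₃=1  ✗
Σlᵢ = 8 ⇒ even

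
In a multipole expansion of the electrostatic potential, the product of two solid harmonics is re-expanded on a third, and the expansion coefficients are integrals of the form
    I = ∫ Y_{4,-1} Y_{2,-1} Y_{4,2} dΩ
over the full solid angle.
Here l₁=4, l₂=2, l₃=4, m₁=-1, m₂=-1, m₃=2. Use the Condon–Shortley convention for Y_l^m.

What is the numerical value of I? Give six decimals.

0.127700

Checks pass: Σm=0; 10 even; l₃=4∈[2,6].
(2·4+1)(2·2+1)(2·4+1) = 405
Δ: 2! 6! 2! / 11! → 1/13860
sum: t=0:+1/192 t=1:−1/36 t=2:+1/192 = -5/288
3j²(4 2 4; 0 0 0) = Δ·Π!·Σ² = 20/693  (sign -1)
sum: t=0:+1/240 t=1:−1/96 = -1/160
3j²(4 2 4; -1 -1 2) = Δ·Π!·Σ² = 27/1540  (sign -1)
combine: 4πI² = 405·20/693·27/1540 = 1215/5929
take √, sign +1: I = 0.12770047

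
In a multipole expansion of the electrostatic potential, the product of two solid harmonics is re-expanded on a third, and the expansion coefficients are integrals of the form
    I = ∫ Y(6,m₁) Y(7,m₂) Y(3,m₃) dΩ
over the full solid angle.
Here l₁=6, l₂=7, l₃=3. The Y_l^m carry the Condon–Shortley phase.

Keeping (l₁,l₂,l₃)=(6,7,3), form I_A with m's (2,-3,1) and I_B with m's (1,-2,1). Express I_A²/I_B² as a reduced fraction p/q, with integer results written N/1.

5120/3481

Same 6,7,3: normalisation and zero-m 3j drop out of the ratio.
A: Δ: 10! 2! 4! / 17! → 1/2042040; sum: t=2:+1/645120 t=3:−1/181440 t=4:+1/829440 = -1/362880; 3j²(6 7 3; 2 -3 1) = Δ·Π!·Σ² = 256/17017  (sign -1)
B: Δ: 10! 2! 4! / 17! → 1/2042040; sum: t=3:−1/241920 t=4:+1/103680 t=5:−1/691200 = 59/14515200; 3j²(6 7 3; 1 -2 1) = Δ·Π!·Σ² = 3481/340340  (sign +1)
I_A²/I_B² = (256/17017)/(3481/340340) = 5120/3481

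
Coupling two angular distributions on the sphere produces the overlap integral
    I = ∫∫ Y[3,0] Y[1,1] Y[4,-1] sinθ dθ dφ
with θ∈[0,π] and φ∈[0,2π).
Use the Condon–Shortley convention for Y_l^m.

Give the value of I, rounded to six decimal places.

-0.194664

Checks pass: Σm=0; 8 even; l₃=4∈[2,4].
(2·3+1)(2·1+1)(2·4+1) = 189
Δ: 0! 6! 2! / 9! → 1/252
sum: t=0:+1/36 = 1/36
3j²(3 1 4; 0 0 0) = Δ·Π!·Σ² = 4/63  (sign +1)
sum: t=0:+1/72 = 1/72
3j²(3 1 4; 0 1 -1) = Δ·Π!·Σ² = 5/126  (sign -1)
combine: 4πI² = 189·4/63·5/126 = 10/21
take √, sign -1: I = -0.19466390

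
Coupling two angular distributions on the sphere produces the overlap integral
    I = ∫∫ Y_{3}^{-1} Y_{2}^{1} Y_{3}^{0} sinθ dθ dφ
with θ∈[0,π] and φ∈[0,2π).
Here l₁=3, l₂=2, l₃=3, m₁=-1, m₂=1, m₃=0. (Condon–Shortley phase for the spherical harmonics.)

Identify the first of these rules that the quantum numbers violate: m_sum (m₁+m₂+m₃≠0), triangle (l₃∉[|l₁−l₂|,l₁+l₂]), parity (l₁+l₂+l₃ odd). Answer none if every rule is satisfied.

Σmᵢ = 0  ✓
l₃∈[|l₁−l₂|,l₁+l₂]=[1,5], have l₃=3  ✓
Σlᵢ = 8 ⇒ even  ✓

none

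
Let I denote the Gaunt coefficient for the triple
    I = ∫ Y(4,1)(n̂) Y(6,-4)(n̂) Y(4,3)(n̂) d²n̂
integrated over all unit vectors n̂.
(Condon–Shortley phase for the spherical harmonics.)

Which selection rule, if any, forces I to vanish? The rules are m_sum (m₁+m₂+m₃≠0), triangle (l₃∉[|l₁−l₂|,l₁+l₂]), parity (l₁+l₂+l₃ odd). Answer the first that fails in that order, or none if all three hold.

none

azimuthal sum: 1 − 4 + 3 = 0  ✓
2 ≤ 4 ≤ 10 (triangle on l)  ✓
L = 4 + 6 + 4 = 14 (even)  ✓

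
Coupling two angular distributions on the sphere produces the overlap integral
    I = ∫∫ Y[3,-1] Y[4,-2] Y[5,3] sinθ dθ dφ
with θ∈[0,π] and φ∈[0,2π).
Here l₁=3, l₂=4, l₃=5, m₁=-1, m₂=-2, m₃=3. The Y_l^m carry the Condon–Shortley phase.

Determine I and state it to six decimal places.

Checks pass: Σm=0; 12 even; l₃=5∈[1,7].
(2·3+1)(2·4+1)(2·5+1) = 693
Δ: 2! 4! 6! / 13! → 1/180180
sum: t=0:+1/576 t=1:−1/144 t=2:+1/576 = -1/288
3j²(3 4 5; 0 0 0) = Δ·Π!·Σ² = 20/1001  (sign +1)
sum: t=0:+1/2304 t=1:−1/720 t=2:+1/5760 = -1/1280
3j²(3 4 5; -1 -2 3) = Δ·Π!·Σ² = 27/1430  (sign -1)
combine: 4πI² = 693·20/1001·27/1430 = 486/1859
take √, sign -1: I = -0.14423595

-0.144236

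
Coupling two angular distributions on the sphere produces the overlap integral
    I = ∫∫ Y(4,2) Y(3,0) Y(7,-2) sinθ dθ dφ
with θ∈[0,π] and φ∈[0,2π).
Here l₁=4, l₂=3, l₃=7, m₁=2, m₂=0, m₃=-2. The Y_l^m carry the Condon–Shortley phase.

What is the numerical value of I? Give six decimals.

0.195286

Rules hold: Σm=0, L=14 even, 1≤7≤7.
N = 9·7·15 = 945
Δ = 0!·8!·6!/15! = 1/45045
Racah Σ t=0..0: t=0:+1/20736 = 1/20736
⇒ 3j(4 3 7; 0 0 0)² = 35/1287, sgn -1
Racah Σ t=0..0: t=0:+1/51840 = 1/51840
⇒ 3j(4 3 7; 2 0 -2)² = 8/429, sgn -1
4πI² = N·(3j₀)²·(3jₘ)² = 9800/20449
I = +1·√(0.479241/4π) = 0.19528643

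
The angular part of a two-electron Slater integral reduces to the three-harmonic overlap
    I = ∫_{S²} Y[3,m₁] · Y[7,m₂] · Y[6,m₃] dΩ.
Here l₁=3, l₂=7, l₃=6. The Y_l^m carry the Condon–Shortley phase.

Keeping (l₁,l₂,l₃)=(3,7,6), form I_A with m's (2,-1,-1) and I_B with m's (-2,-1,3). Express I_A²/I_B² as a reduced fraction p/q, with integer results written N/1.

Same 3,7,6: normalisation and zero-m 3j drop out of the ratio.
A: Δ: 4! 2! 10! / 17! → 1/2042040; sum: t=0:+1/414720 t=1:−1/172800 = -7/2073600; 3j²(3 7 6; 2 -1 -1) = Δ·Π!·Σ² = 343/29172  (sign +1)
B: Δ: 4! 2! 10! / 17! → 1/2042040; sum: t=3:−1/362880 t=4:+1/1935360 = -13/5806080; 3j²(3 7 6; -2 -1 3) = Δ·Π!·Σ² = 195/10472  (sign +1)
I_A²/I_B² = (343/29172)/(195/10472) = 4802/7605

4802/7605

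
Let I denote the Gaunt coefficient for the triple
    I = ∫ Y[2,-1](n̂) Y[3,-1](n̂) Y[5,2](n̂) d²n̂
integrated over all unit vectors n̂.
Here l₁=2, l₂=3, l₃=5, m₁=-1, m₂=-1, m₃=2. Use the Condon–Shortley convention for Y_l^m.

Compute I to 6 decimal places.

Rules hold: Σm=0, L=10 even, 1≤5≤5.
N = 5·7·11 = 385
Δ = 0!·4!·6!/11! = 1/2310
Racah Σ t=0..0: t=0:+1/144 = 1/144
⇒ 3j(2 3 5; 0 0 0)² = 10/231, sgn -1
Racah Σ t=0..0: t=0:+1/288 = 1/288
⇒ 3j(2 3 5; -1 -1 2)² = 1/22, sgn -1
4πI² = N·(3j₀)²·(3jₘ)² = 25/33
I = +1·√(0.757576/4π) = 0.24553200

0.245532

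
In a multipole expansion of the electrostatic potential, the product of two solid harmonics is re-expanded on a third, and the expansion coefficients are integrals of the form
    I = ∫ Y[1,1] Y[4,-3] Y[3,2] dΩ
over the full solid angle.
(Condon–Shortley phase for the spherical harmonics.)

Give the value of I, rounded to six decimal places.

Checks pass: Σm=0; 8 even; l₃=3∈[3,5].
(2·1+1)(2·4+1)(2·3+1) = 189
Δ: 2! 0! 6! / 9! → 1/252
sum: t=1:−1/36 = -1/36
3j²(1 4 3; 0 0 0) = Δ·Π!·Σ² = 4/63  (sign +1)
sum: t=0:+1/240 = 1/240
3j²(1 4 3; 1 -3 2) = Δ·Π!·Σ² = 1/12  (sign -1)
combine: 4πI² = 189·4/63·1/12 = 1/1
take √, sign -1: I = -0.28209479

-0.282095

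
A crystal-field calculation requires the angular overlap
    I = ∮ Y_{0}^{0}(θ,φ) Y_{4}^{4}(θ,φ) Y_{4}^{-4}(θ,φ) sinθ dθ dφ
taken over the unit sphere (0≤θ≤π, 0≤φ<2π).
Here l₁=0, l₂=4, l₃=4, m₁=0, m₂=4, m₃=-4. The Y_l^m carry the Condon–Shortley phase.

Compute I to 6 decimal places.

0.282095

m-sum 0 ✓  L=8 even ✓  4≤4≤4 ✓
Π(2lᵢ+1) = 1×9×9 = 81
triangle coeff Δ(0,4,4) = 1/9
Σ_t [0,0]: t=0:+1/576 = 1/576
(3j)²=1/9 [(0 4 4; 0 0 0)], sign=+1
Σ_t [0,0]: t=0:+1/40320 = 1/40320
(3j)²=1/9 [(0 4 4; 0 4 -4)], sign=+1
⇒ 4πI² = 1/1
I = (+1)√(1/1/(4π)) = 0.28209479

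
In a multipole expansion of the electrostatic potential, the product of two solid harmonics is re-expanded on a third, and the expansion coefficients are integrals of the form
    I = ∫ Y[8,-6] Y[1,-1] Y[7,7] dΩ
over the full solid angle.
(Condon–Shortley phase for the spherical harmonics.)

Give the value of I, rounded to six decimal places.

0.030597

Rules hold: Σm=0, L=16 even, 7≤7≤9.
N = 17·3·15 = 765
Δ = 2!·14!·0!/17! = 1/2040
Racah Σ t=1..1: t=1:−1/25401600 = -1/25401600
⇒ 3j(8 1 7; 0 0 0)² = 8/255, sgn +1
Racah Σ t=0..0: t=0:+1/174356582400 = 1/174356582400
⇒ 3j(8 1 7; -6 -1 7)² = 1/2040, sgn +1
4πI² = N·(3j₀)²·(3jₘ)² = 1/85
I = +1·√(0.0117647/4π) = 0.03059748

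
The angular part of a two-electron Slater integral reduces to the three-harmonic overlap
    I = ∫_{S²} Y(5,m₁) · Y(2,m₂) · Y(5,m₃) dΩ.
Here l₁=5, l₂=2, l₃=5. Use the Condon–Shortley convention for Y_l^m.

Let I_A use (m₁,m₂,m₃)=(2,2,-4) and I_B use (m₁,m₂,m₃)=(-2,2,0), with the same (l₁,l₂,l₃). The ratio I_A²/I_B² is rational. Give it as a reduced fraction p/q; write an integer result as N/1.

18/35

Shared (l₁,l₂,l₃)=(5,2,5): N and (l;000)² cancel in I_A²/I_B².
A: Δ = 2!·8!·2!/13! = 1/38610; Racah Σ t=2..2: t=2:+1/20160 = 1/20160; ⇒ 3j(5 2 5; 2 2 -4)² = 12/715, sgn -1
B: Δ = 2!·8!·2!/13! = 1/38610; Racah Σ t=2..2: t=2:+1/2880 = 1/2880; ⇒ 3j(5 2 5; -2 2 0)² = 14/429, sgn -1
I_A²/I_B² = (12/715)/(14/429) = 18/35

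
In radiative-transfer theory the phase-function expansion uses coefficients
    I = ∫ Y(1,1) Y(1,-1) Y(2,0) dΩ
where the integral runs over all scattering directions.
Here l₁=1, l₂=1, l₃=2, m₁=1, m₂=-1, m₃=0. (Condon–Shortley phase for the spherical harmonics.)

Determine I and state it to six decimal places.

Rules hold: Σm=0, L=4 even, 0≤2≤2.
N = 3·3·5 = 45
Δ = 0!·2!·2!/5! = 1/30
Racah Σ t=0..0: t=0:+1/1 = 1/1
⇒ 3j(1 1 2; 0 0 0)² = 2/15, sgn +1
Racah Σ t=0..0: t=0:+1/4 = 1/4
⇒ 3j(1 1 2; 1 -1 0)² = 1/30, sgn +1
4πI² = N·(3j₀)²·(3jₘ)² = 1/5
I = +1·√(0.2/4π) = 0.12615663

0.126157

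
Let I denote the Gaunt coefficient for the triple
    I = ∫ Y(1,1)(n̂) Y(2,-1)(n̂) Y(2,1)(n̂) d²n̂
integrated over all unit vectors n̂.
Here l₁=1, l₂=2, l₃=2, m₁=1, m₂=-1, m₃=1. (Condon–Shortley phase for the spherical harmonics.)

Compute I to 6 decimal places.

m-sum = 1 − 1 + 1 = 1 ≠ 0 ⇒ I = 0

0.000000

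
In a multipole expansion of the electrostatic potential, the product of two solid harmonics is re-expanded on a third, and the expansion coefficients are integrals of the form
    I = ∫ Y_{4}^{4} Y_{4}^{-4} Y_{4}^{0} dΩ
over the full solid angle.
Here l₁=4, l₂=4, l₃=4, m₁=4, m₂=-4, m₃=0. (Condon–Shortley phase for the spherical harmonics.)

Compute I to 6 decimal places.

0.106525

m-sum 0 ✓  L=12 even ✓  0≤4≤8 ✓
Π(2lᵢ+1) = 9×9×9 = 729
triangle coeff Δ(4,4,4) = 1/450450
Σ_t [0,4]: t=0:+1/13824 t=1:−1/216 t=2:+1/64 t=3:−1/216 t=4:+1/13824 = 5/768
(3j)²=18/1001 [(4 4 4; 0 0 0)], sign=+1
Σ_t [0,0]: t=0:+1/13824 = 1/13824
(3j)²=14/1287 [(4 4 4; 4 -4 0)], sign=+1
⇒ 4πI² = 2916/20449
I = (+1)√(2916/20449/(4π)) = 0.10652531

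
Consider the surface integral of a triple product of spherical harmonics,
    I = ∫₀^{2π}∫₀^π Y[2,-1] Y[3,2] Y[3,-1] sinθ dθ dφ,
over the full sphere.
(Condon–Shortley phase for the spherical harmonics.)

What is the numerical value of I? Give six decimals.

0.162868

m-sum 0 ✓  L=8 even ✓  1≤3≤5 ✓
Π(2lᵢ+1) = 5×7×7 = 245
triangle coeff Δ(2,3,3) = 1/3780
Σ_t [0,2]: t=0:+1/24 t=1:−1/4 t=2:+1/24 = -1/6
(3j)²=4/105 [(2 3 3; 0 0 0)], sign=+1
Σ_t [1,2]: t=1:−1/48 t=2:+1/12 = 1/16
(3j)²=1/28 [(2 3 3; -1 2 -1)], sign=+1
⇒ 4πI² = 1/3
I = (+1)√(1/3/(4π)) = 0.16286750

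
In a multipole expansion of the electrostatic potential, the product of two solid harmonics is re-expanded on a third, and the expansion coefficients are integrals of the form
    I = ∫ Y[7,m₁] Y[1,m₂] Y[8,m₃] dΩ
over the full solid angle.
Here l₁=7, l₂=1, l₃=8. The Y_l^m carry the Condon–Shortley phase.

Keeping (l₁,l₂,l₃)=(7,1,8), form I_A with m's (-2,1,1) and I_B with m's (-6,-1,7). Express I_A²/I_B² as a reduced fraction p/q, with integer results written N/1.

1/5

Same 7,1,8: normalisation and zero-m 3j drop out of the ratio.
A: Δ: 0! 14! 2! / 17! → 1/2040; sum: t=0:+1/87091200 = 1/87091200; 3j²(7 1 8; -2 1 1) = Δ·Π!·Σ² = 7/680  (sign -1)
B: Δ: 0! 14! 2! / 17! → 1/2040; sum: t=0:+1/12454041600 = 1/12454041600; 3j²(7 1 8; -6 -1 7) = Δ·Π!·Σ² = 7/136  (sign -1)
I_A²/I_B² = (7/680)/(7/136) = 1/5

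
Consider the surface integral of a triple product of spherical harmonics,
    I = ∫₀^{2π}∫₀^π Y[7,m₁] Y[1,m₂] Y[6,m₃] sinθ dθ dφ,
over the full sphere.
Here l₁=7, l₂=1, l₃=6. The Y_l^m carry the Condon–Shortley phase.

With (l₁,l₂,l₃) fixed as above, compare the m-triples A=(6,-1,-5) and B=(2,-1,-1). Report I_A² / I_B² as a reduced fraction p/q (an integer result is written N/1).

Same 7,1,6: normalisation and zero-m 3j drop out of the ratio.
A: Δ: 2! 12! 0! / 15! → 1/1365; sum: t=0:+1/79833600 = 1/79833600; 3j²(7 1 6; 6 -1 -5) = Δ·Π!·Σ² = 2/35  (sign -1)
B: Δ: 2! 12! 0! / 15! → 1/1365; sum: t=0:+1/1209600 = 1/1209600; 3j²(7 1 6; 2 -1 -1) = Δ·Π!·Σ² = 12/455  (sign -1)
I_A²/I_B² = (2/35)/(12/455) = 13/6

13/6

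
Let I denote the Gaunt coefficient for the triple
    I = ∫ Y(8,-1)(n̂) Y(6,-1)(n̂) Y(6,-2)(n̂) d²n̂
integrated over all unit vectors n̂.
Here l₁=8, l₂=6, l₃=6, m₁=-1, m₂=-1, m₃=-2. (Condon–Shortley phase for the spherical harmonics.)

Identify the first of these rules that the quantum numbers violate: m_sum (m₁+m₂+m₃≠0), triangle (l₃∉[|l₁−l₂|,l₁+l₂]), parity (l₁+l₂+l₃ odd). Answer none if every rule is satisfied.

azimuthal sum: -1 − 1 − 2 = -4  ✗
2 ≤ 6 ≤ 14 (triangle on l)
L = 8 + 6 + 6 = 20 (even)

m_sum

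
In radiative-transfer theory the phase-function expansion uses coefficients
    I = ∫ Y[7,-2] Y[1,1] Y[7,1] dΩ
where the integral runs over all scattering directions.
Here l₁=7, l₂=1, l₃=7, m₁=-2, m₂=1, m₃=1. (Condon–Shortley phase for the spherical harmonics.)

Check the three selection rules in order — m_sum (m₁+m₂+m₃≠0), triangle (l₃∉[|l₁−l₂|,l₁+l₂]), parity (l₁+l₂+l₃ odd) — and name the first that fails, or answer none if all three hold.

parity

azimuthal sum: -2 + 1 + 1 = 0  ✓
6 ≤ 7 ≤ 8 (triangle on l)  ✓
L = 7 + 1 + 7 = 15 (odd)  ✗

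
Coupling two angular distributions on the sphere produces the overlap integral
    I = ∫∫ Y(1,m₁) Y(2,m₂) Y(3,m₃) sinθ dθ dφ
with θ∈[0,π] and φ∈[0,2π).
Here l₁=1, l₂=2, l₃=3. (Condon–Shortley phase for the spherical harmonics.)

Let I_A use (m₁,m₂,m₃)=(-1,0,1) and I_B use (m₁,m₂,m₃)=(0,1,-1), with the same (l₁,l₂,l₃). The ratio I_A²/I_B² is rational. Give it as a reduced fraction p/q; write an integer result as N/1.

Same 1,2,3: normalisation and zero-m 3j drop out of the ratio.
A: Δ: 0! 2! 4! / 7! → 1/105; sum: t=0:+1/8 = 1/8; 3j²(1 2 3; -1 0 1) = Δ·Π!·Σ² = 2/35  (sign +1)
B: Δ: 0! 2! 4! / 7! → 1/105; sum: t=0:+1/6 = 1/6; 3j²(1 2 3; 0 1 -1) = Δ·Π!·Σ² = 8/105  (sign +1)
I_A²/I_B² = (2/35)/(8/105) = 3/4

3/4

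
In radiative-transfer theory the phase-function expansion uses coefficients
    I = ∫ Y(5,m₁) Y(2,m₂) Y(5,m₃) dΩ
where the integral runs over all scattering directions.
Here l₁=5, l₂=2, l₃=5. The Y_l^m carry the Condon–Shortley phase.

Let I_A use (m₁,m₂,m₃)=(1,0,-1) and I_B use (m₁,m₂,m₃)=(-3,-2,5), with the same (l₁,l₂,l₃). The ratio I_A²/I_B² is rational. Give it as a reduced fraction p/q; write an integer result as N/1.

l's match ⇒ only the (l;m) 3-j factors differ between A and B.
A: triangle coeff Δ(5,2,5) = 1/38610; Σ_t [0,2]: t=0:+1/2304 t=1:−1/720 t=2:+1/5760 = -1/1280; (3j)²=27/1430 [(5 2 5; 1 0 -1)], sign=-1
B: triangle coeff Δ(5,2,5) = 1/38610; Σ_t [0,0]: t=0:+1/161280 = 1/161280; (3j)²=1/143 [(5 2 5; -3 -2 5)], sign=+1
I_A²/I_B² = (27/1430)/(1/143) = 27/10

27/10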